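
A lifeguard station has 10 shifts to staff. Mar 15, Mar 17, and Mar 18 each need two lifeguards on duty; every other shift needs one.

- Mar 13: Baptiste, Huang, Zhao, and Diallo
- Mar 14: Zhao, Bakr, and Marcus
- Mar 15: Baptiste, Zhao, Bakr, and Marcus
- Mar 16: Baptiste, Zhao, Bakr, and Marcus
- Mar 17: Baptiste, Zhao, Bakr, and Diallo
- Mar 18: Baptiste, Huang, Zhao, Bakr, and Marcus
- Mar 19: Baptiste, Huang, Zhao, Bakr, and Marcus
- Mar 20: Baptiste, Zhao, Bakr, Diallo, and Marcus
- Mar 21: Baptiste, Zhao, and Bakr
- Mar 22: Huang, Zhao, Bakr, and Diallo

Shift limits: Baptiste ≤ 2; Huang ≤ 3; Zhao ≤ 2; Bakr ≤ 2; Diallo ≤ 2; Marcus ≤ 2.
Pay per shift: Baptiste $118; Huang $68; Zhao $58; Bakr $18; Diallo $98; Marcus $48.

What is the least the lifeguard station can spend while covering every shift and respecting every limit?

Picking the cheapest available lifeguard for each shift independently would cost $374, but that ignores the shift limits.
An optimal schedule: Mar 13→Baptiste, Mar 14→Zhao, Mar 15→Bakr+Marcus, Mar 16→Zhao, Mar 17→Bakr+Diallo, Mar 18→Huang+Marcus, Mar 19→Huang, Mar 20→Diallo, Mar 21→Baptiste, Mar 22→Huang.
Total: 118 + 58 + 18 + 48 + 58 + 18 + 98 + 68 + 48 + 68 + 98 + 118 + 68 = $884.

$884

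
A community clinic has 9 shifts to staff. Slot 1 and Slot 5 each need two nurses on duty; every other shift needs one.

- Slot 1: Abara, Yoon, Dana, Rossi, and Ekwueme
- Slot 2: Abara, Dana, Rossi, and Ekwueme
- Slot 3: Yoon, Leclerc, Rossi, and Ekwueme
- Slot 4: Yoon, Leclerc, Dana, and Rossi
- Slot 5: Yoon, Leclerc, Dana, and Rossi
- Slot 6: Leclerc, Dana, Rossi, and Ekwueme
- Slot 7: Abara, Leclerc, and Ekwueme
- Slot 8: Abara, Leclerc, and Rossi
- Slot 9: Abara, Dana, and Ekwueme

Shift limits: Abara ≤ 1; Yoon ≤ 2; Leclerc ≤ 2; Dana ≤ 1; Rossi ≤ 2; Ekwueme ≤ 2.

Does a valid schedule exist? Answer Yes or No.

No

Total capacity is 1+2+2+1+2+2 = 10 but 11 worker-slots are needed — infeasible.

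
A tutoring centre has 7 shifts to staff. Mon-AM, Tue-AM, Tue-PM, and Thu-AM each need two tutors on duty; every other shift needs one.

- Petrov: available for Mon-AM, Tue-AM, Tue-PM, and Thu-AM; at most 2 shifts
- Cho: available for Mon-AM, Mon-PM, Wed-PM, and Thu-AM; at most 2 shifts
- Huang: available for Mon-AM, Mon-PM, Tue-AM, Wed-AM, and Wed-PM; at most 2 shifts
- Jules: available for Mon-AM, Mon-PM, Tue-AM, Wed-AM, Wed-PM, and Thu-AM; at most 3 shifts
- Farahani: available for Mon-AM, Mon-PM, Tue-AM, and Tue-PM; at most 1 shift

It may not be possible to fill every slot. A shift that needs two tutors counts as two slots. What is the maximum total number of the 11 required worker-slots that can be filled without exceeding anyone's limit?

10

Total capacity across all tutors is 2+2+2+3+1 = 10, and 11 slots are needed, so at most 10 can be filled.
An assignment achieving 10: Mon-AM→Jules, Mon-PM→Jules, Tue-AM→Huang+Jules, Tue-PM→Petrov+Farahani, Wed-AM→Huang, Wed-PM→Cho, Thu-AM→Petrov+Cho.
Loads: Petrov 2/2, Cho 2/2, Huang 2/2, Jules 3/3, Farahani 1/1.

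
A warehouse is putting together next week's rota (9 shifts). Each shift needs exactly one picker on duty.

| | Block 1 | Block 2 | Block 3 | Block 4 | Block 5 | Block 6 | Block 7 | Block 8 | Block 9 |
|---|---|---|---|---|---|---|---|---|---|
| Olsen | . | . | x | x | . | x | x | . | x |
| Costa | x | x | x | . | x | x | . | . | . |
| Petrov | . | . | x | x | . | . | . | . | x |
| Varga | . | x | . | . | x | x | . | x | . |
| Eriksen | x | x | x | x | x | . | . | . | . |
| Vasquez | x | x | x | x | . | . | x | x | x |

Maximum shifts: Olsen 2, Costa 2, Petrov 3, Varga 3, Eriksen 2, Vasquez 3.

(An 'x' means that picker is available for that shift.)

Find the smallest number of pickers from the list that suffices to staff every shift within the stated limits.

9 slots to fill and no one can take more than 3, so at least ⌈9/3⌉ = 3 pickers are needed.
Petrov, Varga, and Vasquez alone can cover everything: Block 1→Vasquez, Block 2→Varga, Block 3→Petrov, Block 4→Petrov, Block 5→Varga, Block 6→Varga, Block 7→Vasquez, Block 8→Vasquez, Block 9→Petrov.

3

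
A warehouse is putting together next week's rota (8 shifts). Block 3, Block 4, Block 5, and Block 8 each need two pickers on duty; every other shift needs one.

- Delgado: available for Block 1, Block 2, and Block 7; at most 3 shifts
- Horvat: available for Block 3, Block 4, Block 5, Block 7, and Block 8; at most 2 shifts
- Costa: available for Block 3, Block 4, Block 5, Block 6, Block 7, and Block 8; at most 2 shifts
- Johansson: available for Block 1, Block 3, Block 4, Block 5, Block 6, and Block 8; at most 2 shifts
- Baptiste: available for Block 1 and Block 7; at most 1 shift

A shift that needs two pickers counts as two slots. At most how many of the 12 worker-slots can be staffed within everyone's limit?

9

Total capacity across all pickers is 3+2+2+2+1 = 10, and 12 slots are needed, so at most 10 can be filled.
Shifts {Block 3, Block 4, Block 5, Block 6} need 7 slots but only Horvat, Costa, and Johansson are available for them, supplying at most 6 — so at least 1 slot must go unfilled.
An assignment achieving 9: Block 1→Delgado, Block 2→Delgado, Block 3→Horvat+Costa, Block 4→Horvat+Johansson, Block 5→Johansson, Block 6→Costa, Block 7→Delgado.
Loads: Delgado 3/3, Horvat 2/2, Costa 2/2, Johansson 2/2, Baptiste 0/1.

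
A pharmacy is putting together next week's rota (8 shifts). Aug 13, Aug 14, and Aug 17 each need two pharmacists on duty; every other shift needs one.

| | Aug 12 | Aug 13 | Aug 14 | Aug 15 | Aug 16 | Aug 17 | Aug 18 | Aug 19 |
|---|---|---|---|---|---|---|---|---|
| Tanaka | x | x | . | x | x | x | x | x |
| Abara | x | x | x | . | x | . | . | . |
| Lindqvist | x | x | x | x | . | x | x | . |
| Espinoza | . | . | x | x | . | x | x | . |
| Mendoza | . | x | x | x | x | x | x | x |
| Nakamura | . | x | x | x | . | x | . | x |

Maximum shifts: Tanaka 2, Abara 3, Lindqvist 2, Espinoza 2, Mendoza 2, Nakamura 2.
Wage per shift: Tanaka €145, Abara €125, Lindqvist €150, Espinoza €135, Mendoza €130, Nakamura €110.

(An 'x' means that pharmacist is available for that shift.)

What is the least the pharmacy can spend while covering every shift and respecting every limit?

€1415

Picking the cheapest available pharmacist for each shift independently would cost €1310, but that ignores the shift limits.
An optimal schedule: Aug 12→Abara, Aug 13→Abara+Tanaka, Aug 14→Mendoza+Espinoza, Aug 15→Nakamura, Aug 16→Abara, Aug 17→Espinoza+Tanaka, Aug 18→Mendoza, Aug 19→Nakamura.
Total: 125 + 125 + 145 + 130 + 135 + 110 + 125 + 135 + 145 + 130 + 110 = €1415.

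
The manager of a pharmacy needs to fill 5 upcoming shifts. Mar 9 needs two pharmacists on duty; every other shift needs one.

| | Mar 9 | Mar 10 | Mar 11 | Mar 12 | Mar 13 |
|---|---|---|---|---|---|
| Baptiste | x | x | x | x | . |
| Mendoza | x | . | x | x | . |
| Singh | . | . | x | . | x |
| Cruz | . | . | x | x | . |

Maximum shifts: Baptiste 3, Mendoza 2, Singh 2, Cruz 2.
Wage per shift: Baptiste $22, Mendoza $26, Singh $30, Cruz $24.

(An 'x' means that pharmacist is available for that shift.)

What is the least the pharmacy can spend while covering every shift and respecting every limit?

$146

Mar 9 can only be covered by Baptiste and Mendoza, so that assignment is forced.
Mar 10 can only be covered by Baptiste, so that assignment is forced.
Mar 13 can only be covered by Singh, so that assignment is forced.
Picking the cheapest available pharmacist for each shift independently would cost $144, but that ignores the shift limits.
An optimal schedule: Mar 9→Baptiste+Mendoza, Mar 10→Baptiste, Mar 11→Cruz, Mar 12→Baptiste, Mar 13→Singh.
Total: 22 + 26 + 22 + 24 + 22 + 30 = $146.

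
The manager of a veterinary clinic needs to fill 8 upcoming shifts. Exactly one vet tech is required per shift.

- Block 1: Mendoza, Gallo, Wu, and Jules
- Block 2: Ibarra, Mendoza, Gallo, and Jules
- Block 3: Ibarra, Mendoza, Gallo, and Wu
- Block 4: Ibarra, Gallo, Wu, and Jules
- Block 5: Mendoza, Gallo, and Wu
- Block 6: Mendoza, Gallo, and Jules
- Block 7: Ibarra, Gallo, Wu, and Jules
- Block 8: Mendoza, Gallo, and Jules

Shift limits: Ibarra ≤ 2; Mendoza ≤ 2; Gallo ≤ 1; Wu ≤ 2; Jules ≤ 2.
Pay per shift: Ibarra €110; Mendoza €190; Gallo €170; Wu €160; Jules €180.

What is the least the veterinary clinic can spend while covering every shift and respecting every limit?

Picking the cheapest available vet tech for each shift independently would cost €1100, but that ignores the shift limits.
An optimal schedule: Block 1→Wu, Block 2→Ibarra, Block 3→Mendoza, Block 4→Ibarra, Block 5→Wu, Block 6→Gallo, Block 7→Jules, Block 8→Jules.
Total: 160 + 110 + 190 + 110 + 160 + 170 + 180 + 180 = €1260.

€1260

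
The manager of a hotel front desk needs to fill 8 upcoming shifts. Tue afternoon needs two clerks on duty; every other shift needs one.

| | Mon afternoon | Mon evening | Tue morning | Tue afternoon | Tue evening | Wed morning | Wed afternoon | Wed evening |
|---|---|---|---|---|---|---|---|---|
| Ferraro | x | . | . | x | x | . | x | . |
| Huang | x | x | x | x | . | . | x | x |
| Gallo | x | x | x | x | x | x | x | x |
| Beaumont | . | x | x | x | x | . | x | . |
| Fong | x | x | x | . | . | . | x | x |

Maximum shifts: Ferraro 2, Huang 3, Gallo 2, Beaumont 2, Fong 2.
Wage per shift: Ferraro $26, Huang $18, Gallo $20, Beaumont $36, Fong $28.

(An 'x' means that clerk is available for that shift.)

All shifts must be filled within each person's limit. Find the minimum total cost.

Wed morning can only be covered by Gallo, so that assignment is forced.
Picking the cheapest available clerk for each shift independently would cost $168, but that ignores the shift limits.
An optimal schedule: Mon afternoon→Huang, Mon evening→Fong, Tue morning→Fong, Tue afternoon→Huang+Ferraro, Tue evening→Gallo, Wed morning→Gallo, Wed afternoon→Ferraro, Wed evening→Huang.
Total: 18 + 28 + 28 + 18 + 26 + 20 + 20 + 26 + 18 = $202.

$202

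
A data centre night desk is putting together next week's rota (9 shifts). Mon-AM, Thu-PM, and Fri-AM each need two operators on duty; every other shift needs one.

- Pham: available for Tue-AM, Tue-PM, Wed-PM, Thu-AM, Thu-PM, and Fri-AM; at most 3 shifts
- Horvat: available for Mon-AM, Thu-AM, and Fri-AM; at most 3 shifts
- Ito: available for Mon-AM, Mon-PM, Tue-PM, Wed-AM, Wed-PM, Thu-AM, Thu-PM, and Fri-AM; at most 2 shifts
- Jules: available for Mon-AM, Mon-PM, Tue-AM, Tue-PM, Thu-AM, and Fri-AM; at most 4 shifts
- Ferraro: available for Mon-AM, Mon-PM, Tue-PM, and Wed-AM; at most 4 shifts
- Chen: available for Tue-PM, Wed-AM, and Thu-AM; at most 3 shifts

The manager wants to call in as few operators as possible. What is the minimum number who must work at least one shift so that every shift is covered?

4

12 slots to fill and no one can take more than 4, so at least ⌈12/4⌉ = 3 operators are needed.
Any 3 operators together have capacity at most 4+4+3 = 11 < 12 slots, so 3 can never suffice.
Pham, Horvat, Ito, and Jules alone can cover everything: Mon-AM→Horvat+Jules, Mon-PM→Jules, Tue-AM→Pham, Tue-PM→Jules, Wed-AM→Ito, Wed-PM→Pham, Thu-AM→Horvat, Thu-PM→Pham+Ito, Fri-AM→Horvat+Jules.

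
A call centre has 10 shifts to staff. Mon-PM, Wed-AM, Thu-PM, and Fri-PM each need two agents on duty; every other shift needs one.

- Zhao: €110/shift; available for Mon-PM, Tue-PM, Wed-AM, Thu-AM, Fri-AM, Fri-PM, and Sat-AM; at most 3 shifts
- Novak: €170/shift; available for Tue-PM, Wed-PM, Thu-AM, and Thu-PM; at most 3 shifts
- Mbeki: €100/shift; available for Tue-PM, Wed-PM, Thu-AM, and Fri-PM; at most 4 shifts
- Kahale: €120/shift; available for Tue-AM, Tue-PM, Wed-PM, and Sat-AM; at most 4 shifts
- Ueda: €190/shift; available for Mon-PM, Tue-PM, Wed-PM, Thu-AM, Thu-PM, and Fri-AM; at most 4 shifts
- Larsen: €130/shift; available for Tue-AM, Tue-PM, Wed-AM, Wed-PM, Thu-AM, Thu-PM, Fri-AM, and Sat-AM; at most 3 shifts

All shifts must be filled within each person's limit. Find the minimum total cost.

€1720

Mon-PM can only be covered by Zhao and Ueda, so that assignment is forced.
Wed-AM can only be covered by Zhao and Larsen, so that assignment is forced.
Fri-PM can only be covered by Zhao and Mbeki, so that assignment is forced.
Picking the cheapest available agent for each shift independently would cost €1690, but that ignores the shift limits.
An optimal schedule: Mon-PM→Zhao+Ueda, Tue-AM→Kahale, Tue-PM→Mbeki, Wed-AM→Zhao+Larsen, Wed-PM→Mbeki, Thu-AM→Mbeki, Thu-PM→Larsen+Novak, Fri-AM→Larsen, Fri-PM→Mbeki+Zhao, Sat-AM→Kahale.
Total: 110 + 190 + 120 + 100 + 110 + 130 + 100 + 100 + 130 + 170 + 130 + 100 + 110 + 120 = €1720.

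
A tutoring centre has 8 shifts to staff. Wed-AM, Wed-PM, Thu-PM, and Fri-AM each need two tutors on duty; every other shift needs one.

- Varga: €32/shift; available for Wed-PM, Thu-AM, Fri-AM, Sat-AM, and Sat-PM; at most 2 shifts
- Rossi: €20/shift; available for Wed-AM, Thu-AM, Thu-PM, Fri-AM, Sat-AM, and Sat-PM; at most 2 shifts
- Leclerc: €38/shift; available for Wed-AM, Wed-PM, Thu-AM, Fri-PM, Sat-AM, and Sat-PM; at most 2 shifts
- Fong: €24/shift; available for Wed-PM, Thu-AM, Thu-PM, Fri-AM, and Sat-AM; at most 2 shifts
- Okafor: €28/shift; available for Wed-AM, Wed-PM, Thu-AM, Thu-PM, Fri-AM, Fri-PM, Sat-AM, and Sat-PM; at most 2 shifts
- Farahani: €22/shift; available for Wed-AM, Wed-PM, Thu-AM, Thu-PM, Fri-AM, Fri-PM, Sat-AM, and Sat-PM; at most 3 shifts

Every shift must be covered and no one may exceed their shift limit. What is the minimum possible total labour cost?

Picking the cheapest available tutor for each shift independently would cost €254, but that ignores the shift limits.
An optimal schedule: Wed-AM→Rossi+Farahani, Wed-PM→Varga+Leclerc, Thu-AM→Farahani, Thu-PM→Fong+Okafor, Fri-AM→Okafor+Varga, Fri-PM→Farahani, Sat-AM→Fong, Sat-PM→Rossi.
Total: 20 + 22 + 32 + 38 + 22 + 24 + 28 + 28 + 32 + 22 + 24 + 20 = €312.

€312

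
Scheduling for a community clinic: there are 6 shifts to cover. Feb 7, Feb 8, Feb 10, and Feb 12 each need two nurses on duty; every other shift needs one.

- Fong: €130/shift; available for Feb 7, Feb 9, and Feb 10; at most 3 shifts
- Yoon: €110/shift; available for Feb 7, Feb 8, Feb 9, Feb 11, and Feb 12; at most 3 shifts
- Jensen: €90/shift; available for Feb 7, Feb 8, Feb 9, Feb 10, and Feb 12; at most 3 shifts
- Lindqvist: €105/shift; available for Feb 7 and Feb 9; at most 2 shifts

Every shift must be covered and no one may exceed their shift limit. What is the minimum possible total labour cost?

€1070

Feb 8 can only be covered by Yoon and Jensen, so that assignment is forced.
Feb 10 can only be covered by Fong and Jensen, so that assignment is forced.
Feb 11 can only be covered by Yoon, so that assignment is forced.
Picking the cheapest available nurse for each shift independently would cost €1015, but that ignores the shift limits.
An optimal schedule: Feb 7→Lindqvist+Fong, Feb 8→Jensen+Yoon, Feb 9→Lindqvist, Feb 10→Jensen+Fong, Feb 11→Yoon, Feb 12→Jensen+Yoon.
Total: 105 + 130 + 90 + 110 + 105 + 90 + 130 + 110 + 90 + 110 = €1070.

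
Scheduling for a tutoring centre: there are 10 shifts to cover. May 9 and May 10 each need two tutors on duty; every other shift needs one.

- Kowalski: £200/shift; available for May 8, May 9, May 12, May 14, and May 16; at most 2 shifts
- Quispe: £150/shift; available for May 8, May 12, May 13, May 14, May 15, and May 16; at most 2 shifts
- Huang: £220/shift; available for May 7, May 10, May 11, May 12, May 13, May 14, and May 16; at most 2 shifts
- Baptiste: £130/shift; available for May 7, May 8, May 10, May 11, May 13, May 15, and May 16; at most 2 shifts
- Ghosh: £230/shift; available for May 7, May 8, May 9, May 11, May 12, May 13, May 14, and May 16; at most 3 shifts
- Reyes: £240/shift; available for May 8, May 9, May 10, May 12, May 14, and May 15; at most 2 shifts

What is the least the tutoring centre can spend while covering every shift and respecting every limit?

£2330

Picking the cheapest available tutor for each shift independently would cost £1860, but that ignores the shift limits.
An optimal schedule: May 7→Huang, May 8→Kowalski, May 9→Kowalski+Ghosh, May 10→Huang+Baptiste, May 11→Baptiste, May 12→Ghosh, May 13→Quispe, May 14→Reyes, May 15→Quispe, May 16→Ghosh.
Total: 220 + 200 + 200 + 230 + 220 + 130 + 130 + 230 + 150 + 240 + 150 + 230 = £2330.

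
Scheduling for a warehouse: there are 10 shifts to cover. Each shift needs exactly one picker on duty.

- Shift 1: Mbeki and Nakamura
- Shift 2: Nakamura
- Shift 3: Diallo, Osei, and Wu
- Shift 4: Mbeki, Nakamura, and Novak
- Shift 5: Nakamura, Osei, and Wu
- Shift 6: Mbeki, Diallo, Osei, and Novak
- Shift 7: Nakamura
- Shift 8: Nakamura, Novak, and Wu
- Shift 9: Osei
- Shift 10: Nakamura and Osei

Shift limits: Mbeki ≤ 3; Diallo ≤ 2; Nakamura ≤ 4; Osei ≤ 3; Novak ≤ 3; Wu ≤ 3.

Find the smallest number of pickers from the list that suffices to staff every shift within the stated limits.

3

10 slots to fill and no one can take more than 4, so at least ⌈10/4⌉ = 3 pickers are needed.
Mbeki, Nakamura, and Osei alone can cover everything: Shift 1→Mbeki, Shift 2→Nakamura, Shift 3→Osei, Shift 4→Mbeki, Shift 5→Nakamura, Shift 6→Mbeki, Shift 7→Nakamura, Shift 8→Nakamura, Shift 9→Osei, Shift 10→Osei.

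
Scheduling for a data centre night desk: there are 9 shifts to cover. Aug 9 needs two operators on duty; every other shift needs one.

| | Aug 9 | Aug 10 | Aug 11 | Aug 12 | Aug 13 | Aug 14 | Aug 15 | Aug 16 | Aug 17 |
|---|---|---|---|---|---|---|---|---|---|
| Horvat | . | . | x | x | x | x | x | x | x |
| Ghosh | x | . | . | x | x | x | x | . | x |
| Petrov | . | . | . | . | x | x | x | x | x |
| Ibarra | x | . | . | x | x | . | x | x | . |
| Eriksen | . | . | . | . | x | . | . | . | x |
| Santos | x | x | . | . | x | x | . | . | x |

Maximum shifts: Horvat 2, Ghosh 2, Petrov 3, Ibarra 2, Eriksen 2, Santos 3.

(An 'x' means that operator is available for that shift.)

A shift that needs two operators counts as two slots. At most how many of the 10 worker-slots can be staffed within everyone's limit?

10

Total capacity across all operators is 2+2+3+2+2+3 = 14, and 10 slots are needed, so at most 10 can be filled.
An assignment achieving 10: Aug 9→Ghosh+Ibarra, Aug 10→Santos, Aug 11→Horvat, Aug 12→Horvat, Aug 13→Ibarra, Aug 14→Ghosh, Aug 15→Petrov, Aug 16→Petrov, Aug 17→Petrov.
Loads: Horvat 2/2, Ghosh 2/2, Petrov 3/3, Ibarra 2/2, Eriksen 0/2, Santos 1/3.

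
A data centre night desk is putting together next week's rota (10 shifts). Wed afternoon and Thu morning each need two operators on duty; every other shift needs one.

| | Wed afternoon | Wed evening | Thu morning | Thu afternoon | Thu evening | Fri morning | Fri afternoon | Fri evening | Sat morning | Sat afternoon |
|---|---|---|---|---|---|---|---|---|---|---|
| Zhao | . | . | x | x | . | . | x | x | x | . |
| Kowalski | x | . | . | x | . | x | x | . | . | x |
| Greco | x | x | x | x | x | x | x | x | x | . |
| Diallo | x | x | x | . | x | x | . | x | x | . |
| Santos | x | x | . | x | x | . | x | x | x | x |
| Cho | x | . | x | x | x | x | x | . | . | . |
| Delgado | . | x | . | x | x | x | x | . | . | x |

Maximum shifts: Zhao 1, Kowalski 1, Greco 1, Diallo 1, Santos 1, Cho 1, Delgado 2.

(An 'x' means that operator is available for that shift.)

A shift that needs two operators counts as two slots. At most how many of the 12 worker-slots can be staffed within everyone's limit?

Total capacity across all operators is 1+1+1+1+1+1+2 = 8, and 12 slots are needed, so at most 8 can be filled.
An assignment achieving 8: Wed afternoon→Cho, Wed evening→Greco, Thu morning→Zhao+Diallo, Thu evening→Delgado, Fri morning→Delgado, Fri evening→Santos, Sat afternoon→Kowalski.
Loads: Zhao 1/1, Kowalski 1/1, Greco 1/1, Diallo 1/1, Santos 1/1, Cho 1/1, Delgado 2/2.

8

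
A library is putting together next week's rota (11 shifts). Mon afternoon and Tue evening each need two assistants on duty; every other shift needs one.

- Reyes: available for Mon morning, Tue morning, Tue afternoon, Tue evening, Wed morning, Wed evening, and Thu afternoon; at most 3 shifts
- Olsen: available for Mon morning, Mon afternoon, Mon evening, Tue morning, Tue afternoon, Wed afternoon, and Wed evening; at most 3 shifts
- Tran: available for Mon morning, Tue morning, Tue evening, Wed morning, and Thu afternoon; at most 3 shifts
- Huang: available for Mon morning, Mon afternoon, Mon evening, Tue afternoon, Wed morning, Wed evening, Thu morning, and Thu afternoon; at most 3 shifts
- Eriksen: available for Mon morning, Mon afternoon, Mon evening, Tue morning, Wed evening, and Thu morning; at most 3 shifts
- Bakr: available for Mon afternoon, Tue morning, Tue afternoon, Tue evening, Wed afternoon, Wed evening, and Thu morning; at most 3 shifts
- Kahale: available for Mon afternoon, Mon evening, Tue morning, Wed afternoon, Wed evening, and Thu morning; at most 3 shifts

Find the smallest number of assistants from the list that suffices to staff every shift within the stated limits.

5

13 slots to fill and no one can take more than 3, so at least ⌈13/3⌉ = 5 assistants are needed.
Reyes, Olsen, Tran, Huang, and Eriksen alone can cover everything: Mon morning→Eriksen, Mon afternoon→Olsen+Huang, Mon evening→Olsen, Tue morning→Tran, Tue afternoon→Reyes, Tue evening→Reyes+Tran, Wed morning→Reyes, Wed afternoon→Olsen, Wed evening→Huang, Thu morning→Huang, Thu afternoon→Tran.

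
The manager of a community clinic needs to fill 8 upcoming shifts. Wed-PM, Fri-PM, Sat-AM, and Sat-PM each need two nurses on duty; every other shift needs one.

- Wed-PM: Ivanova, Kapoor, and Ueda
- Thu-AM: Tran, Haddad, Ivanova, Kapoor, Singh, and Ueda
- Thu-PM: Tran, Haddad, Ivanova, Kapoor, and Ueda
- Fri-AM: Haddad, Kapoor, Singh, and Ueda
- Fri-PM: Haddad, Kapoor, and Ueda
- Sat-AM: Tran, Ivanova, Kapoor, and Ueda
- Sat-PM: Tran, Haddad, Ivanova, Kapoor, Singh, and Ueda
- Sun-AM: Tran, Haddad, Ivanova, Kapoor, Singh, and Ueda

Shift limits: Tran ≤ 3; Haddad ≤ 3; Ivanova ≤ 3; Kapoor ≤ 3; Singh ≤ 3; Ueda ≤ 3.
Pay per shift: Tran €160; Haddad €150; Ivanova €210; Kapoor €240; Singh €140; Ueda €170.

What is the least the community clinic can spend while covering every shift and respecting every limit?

€1910

Picking the cheapest available nurse for each shift independently would cost €1890, but that ignores the shift limits.
An optimal schedule: Wed-PM→Ueda+Ivanova, Thu-AM→Singh, Thu-PM→Haddad, Fri-AM→Singh, Fri-PM→Haddad+Ueda, Sat-AM→Tran+Ueda, Sat-PM→Haddad+Tran, Sun-AM→Singh.
Total: 170 + 210 + 140 + 150 + 140 + 150 + 170 + 160 + 170 + 150 + 160 + 140 = €1910.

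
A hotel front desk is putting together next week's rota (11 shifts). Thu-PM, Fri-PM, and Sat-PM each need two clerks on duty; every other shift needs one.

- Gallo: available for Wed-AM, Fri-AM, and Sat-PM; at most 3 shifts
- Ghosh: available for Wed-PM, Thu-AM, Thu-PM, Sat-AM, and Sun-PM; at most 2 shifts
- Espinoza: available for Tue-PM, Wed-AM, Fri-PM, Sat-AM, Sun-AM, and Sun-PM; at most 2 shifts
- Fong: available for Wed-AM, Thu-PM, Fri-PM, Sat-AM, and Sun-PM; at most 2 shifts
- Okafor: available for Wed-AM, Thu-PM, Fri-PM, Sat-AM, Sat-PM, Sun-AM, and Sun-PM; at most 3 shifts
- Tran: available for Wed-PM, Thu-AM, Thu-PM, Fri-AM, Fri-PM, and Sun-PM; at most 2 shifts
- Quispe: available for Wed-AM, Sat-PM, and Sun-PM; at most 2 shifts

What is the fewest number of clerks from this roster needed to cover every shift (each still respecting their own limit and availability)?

6

14 slots to fill and no one can take more than 3, so at least ⌈14/3⌉ = 5 clerks are needed.
Any 5 clerks together have capacity at most 3+3+2+2+2 = 12 < 14 slots, so 5 can never suffice.
Gallo, Ghosh, Espinoza, Fong, Okafor, and Tran alone can cover everything: Tue-PM→Espinoza, Wed-AM→Gallo, Wed-PM→Ghosh, Thu-AM→Ghosh, Thu-PM→Okafor+Tran, Fri-AM→Gallo, Fri-PM→Okafor+Tran, Sat-AM→Fong, Sat-PM→Gallo+Okafor, Sun-AM→Espinoza, Sun-PM→Fong.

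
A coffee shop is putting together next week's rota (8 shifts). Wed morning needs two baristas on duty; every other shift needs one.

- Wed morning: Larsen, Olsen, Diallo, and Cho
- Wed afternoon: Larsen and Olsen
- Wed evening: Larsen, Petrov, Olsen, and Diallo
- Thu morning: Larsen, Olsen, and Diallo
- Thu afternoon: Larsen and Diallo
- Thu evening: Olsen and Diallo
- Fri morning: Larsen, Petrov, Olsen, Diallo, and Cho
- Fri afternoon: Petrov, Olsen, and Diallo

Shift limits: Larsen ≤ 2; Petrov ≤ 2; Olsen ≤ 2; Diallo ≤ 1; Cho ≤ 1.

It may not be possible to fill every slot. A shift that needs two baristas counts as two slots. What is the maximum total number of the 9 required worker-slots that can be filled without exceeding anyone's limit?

Total capacity across all baristas is 2+2+2+1+1 = 8, and 9 slots are needed, so at most 8 can be filled.
An assignment achieving 8: Wed morning→Diallo+Cho, Wed afternoon→Larsen, Wed evening→Petrov, Thu morning→Olsen, Thu afternoon→Larsen, Thu evening→Olsen, Fri afternoon→Petrov.
Loads: Larsen 2/2, Petrov 2/2, Olsen 2/2, Diallo 1/1, Cho 1/1.

8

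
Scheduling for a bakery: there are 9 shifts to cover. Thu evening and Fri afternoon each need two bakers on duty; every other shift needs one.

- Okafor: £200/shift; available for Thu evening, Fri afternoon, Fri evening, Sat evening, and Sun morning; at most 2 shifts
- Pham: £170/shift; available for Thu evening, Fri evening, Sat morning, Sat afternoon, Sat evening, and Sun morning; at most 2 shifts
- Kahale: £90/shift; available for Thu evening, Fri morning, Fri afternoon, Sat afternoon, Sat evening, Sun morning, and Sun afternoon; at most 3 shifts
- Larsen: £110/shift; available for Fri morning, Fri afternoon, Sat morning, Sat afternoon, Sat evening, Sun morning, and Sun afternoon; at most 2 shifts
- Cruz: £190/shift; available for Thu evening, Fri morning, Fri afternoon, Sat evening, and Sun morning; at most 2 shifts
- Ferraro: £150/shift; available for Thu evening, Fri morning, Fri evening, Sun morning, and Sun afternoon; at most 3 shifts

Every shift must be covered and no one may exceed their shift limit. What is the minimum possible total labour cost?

£1470

Picking the cheapest available baker for each shift independently would cost £1150, but that ignores the shift limits.
An optimal schedule: Thu evening→Ferraro+Pham, Fri morning→Kahale, Fri afternoon→Larsen+Cruz, Fri evening→Ferraro, Sat morning→Larsen, Sat afternoon→Kahale, Sat evening→Pham, Sun morning→Ferraro, Sun afternoon→Kahale.
Total: 150 + 170 + 90 + 110 + 190 + 150 + 110 + 90 + 170 + 150 + 90 = £1470.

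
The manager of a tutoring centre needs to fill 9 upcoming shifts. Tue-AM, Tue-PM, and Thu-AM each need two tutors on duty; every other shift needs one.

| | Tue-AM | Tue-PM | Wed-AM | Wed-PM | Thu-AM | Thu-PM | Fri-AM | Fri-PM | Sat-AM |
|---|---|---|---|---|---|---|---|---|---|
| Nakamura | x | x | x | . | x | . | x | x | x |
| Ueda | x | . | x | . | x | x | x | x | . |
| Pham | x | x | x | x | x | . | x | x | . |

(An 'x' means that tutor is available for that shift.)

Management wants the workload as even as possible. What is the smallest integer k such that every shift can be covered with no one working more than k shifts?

With 3 tutors and 12 worker-slots to fill, someone must work at least ⌈12/3⌉ = 4 shifts, so k ≥ 4.
k = 4 works: Tue-AM→Nakamura+Ueda, Tue-PM→Nakamura+Pham, Wed-AM→Nakamura, Wed-PM→Pham, Thu-AM→Ueda+Pham, Thu-PM→Ueda, Fri-AM→Ueda, Fri-PM→Pham, Sat-AM→Nakamura.
Loads: Nakamura 4, Ueda 4, Pham 4 — all ≤ 4.

4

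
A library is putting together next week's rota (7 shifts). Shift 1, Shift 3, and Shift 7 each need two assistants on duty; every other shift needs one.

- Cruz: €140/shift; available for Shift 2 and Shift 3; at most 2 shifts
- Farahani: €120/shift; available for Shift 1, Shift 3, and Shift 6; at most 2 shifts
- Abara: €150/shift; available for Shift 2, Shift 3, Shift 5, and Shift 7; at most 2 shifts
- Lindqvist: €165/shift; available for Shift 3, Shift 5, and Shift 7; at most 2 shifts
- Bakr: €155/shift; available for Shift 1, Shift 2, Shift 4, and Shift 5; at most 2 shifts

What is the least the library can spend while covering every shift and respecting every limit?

Shift 1 can only be covered by Farahani and Bakr, so that assignment is forced.
Shift 4 can only be covered by Bakr, so that assignment is forced.
Shift 6 can only be covered by Farahani, so that assignment is forced.
Picking the cheapest available assistant for each shift independently would cost €1415, but that ignores the shift limits.
An optimal schedule: Shift 1→Farahani+Bakr, Shift 2→Cruz, Shift 3→Cruz+Lindqvist, Shift 4→Bakr, Shift 5→Abara, Shift 6→Farahani, Shift 7→Abara+Lindqvist.
Total: 120 + 155 + 140 + 140 + 165 + 155 + 150 + 120 + 150 + 165 = €1460.

€1460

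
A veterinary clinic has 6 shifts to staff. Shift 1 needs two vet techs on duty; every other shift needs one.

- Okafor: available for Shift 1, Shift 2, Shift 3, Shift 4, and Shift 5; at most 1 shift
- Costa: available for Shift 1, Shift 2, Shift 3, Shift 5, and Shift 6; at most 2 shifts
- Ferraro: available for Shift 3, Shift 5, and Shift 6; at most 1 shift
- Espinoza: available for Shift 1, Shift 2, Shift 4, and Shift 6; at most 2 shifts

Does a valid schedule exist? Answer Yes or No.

No

Total capacity is 1+2+1+2 = 6 but 7 worker-slots are needed — infeasible.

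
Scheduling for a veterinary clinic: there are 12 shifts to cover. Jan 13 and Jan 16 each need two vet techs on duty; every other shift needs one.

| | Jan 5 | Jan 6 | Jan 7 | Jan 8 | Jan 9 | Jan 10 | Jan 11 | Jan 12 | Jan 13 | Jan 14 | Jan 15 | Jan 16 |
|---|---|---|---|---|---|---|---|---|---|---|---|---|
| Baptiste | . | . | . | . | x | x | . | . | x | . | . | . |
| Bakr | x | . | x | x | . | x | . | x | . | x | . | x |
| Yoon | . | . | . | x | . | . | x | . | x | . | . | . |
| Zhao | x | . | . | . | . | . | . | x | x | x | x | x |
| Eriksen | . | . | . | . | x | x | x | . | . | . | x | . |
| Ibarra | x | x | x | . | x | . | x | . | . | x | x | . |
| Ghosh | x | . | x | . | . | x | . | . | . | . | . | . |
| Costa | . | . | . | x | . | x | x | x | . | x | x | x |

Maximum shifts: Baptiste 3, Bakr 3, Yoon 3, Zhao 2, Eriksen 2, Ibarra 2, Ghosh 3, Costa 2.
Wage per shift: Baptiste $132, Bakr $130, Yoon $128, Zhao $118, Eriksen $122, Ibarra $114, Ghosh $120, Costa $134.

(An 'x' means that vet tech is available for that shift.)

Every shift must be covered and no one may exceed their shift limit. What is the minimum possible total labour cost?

Jan 6 can only be covered by Ibarra, so that assignment is forced.
Picking the cheapest available vet tech for each shift independently would cost $1658, but that ignores the shift limits.
An optimal schedule: Jan 5→Ghosh, Jan 6→Ibarra, Jan 7→Ghosh, Jan 8→Yoon, Jan 9→Eriksen, Jan 10→Ghosh, Jan 11→Yoon, Jan 12→Bakr, Jan 13→Zhao+Yoon, Jan 14→Ibarra, Jan 15→Eriksen, Jan 16→Zhao+Bakr.
Total: 120 + 114 + 120 + 128 + 122 + 120 + 128 + 130 + 118 + 128 + 114 + 122 + 118 + 130 = $1712.

$1712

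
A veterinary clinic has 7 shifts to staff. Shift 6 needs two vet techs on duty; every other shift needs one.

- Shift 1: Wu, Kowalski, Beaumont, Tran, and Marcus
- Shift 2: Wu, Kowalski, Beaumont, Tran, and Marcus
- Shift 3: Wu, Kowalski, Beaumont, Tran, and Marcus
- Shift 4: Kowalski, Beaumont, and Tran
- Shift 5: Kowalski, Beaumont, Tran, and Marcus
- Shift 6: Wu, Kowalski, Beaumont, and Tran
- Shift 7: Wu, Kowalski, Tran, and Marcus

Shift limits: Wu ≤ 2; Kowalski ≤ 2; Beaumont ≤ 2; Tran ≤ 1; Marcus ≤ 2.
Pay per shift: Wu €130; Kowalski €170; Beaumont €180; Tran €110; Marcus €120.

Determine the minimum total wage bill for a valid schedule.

€1130

Picking the cheapest available vet tech for each shift independently would cost €900, but that ignores the shift limits.
An optimal schedule: Shift 1→Wu, Shift 2→Wu, Shift 3→Kowalski, Shift 4→Tran, Shift 5→Marcus, Shift 6→Kowalski+Beaumont, Shift 7→Marcus.
Total: 130 + 130 + 170 + 110 + 120 + 170 + 180 + 120 = €1130.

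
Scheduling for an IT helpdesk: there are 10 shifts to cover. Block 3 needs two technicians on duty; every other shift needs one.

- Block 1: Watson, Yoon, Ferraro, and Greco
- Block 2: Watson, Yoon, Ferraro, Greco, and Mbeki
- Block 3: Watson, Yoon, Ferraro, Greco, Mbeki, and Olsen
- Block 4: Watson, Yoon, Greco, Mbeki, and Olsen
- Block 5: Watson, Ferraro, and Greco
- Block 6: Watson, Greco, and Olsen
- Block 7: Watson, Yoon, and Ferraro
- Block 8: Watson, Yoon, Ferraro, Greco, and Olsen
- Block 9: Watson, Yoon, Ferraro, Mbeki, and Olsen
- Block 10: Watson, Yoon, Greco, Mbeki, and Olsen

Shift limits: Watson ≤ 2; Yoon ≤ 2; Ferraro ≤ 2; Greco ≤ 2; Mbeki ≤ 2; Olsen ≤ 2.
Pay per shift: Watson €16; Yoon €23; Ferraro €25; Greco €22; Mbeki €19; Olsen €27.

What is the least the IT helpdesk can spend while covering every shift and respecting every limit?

Picking the cheapest available technician for each shift independently would cost €179, but that ignores the shift limits.
An optimal schedule: Block 1→Yoon, Block 2→Ferraro, Block 3→Mbeki+Olsen, Block 4→Greco, Block 5→Watson, Block 6→Watson, Block 7→Yoon, Block 8→Ferraro, Block 9→Mbeki, Block 10→Greco.
Total: 23 + 25 + 19 + 27 + 22 + 16 + 16 + 23 + 25 + 19 + 22 = €237.

€237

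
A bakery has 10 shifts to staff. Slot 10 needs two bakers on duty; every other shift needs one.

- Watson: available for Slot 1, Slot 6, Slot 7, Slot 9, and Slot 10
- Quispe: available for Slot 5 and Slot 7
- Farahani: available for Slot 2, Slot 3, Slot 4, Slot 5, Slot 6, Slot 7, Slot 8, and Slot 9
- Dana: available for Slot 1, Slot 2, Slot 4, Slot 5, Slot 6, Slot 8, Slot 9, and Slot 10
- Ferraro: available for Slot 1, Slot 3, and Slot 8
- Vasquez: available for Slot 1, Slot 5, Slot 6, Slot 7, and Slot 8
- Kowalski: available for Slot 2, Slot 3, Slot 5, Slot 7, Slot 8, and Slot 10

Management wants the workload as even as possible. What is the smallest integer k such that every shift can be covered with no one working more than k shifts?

With 7 bakers and 11 worker-slots to fill, someone must work at least ⌈11/7⌉ = 2 shifts, so k ≥ 2.
k = 2 works: Slot 1→Dana, Slot 2→Farahani, Slot 3→Ferraro, Slot 4→Farahani, Slot 5→Quispe, Slot 6→Vasquez, Slot 7→Quispe, Slot 8→Ferraro, Slot 9→Watson, Slot 10→Watson+Dana.
Loads: Watson 2, Quispe 2, Farahani 2, Dana 2, Ferraro 2, Vasquez 1, Kowalski 0 — all ≤ 2.

2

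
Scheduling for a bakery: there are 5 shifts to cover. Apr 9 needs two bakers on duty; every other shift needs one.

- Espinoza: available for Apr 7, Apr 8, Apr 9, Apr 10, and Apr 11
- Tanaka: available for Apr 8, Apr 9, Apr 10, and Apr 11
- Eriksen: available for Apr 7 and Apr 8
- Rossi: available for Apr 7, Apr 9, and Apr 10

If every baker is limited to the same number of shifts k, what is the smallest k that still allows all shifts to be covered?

2

With 4 bakers and 6 worker-slots to fill, someone must work at least ⌈6/4⌉ = 2 shifts, so k ≥ 2.
k = 2 works: Apr 7→Espinoza, Apr 8→Tanaka, Apr 9→Tanaka+Rossi, Apr 10→Rossi, Apr 11→Espinoza.
Loads: Espinoza 2, Tanaka 2, Eriksen 0, Rossi 2 — all ≤ 2.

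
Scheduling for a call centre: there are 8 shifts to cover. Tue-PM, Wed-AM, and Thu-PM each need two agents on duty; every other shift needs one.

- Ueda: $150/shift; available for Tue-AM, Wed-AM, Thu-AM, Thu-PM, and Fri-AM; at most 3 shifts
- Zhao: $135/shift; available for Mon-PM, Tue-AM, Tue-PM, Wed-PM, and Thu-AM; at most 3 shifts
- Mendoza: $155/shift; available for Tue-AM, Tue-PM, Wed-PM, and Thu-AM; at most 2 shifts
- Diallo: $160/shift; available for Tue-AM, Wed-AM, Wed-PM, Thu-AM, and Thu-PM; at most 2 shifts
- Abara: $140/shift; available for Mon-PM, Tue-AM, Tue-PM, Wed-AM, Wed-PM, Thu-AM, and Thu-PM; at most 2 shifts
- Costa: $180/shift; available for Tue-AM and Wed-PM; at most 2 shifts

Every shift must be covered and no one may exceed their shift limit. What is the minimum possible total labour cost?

$1605

Fri-AM can only be covered by Ueda, so that assignment is forced.
Picking the cheapest available agent for each shift independently would cost $1545, but that ignores the shift limits.
An optimal schedule: Mon-PM→Zhao, Tue-AM→Mendoza, Tue-PM→Zhao+Abara, Wed-AM→Abara+Ueda, Wed-PM→Zhao, Thu-AM→Mendoza, Thu-PM→Ueda+Diallo, Fri-AM→Ueda.
Total: 135 + 155 + 135 + 140 + 140 + 150 + 135 + 155 + 150 + 160 + 150 = $1605.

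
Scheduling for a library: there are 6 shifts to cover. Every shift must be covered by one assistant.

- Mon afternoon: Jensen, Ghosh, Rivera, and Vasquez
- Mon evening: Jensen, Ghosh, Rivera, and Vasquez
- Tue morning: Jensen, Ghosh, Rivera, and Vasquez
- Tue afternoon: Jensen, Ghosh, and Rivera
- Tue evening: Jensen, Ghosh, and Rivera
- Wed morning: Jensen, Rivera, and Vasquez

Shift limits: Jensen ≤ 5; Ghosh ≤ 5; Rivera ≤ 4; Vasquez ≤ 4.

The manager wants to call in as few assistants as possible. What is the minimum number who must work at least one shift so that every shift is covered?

6 slots to fill and no one can take more than 5, so at least ⌈6/5⌉ = 2 assistants are needed.
Jensen and Ghosh alone can cover everything: Mon afternoon→Jensen, Mon evening→Jensen, Tue morning→Jensen, Tue afternoon→Jensen, Tue evening→Ghosh, Wed morning→Jensen.

2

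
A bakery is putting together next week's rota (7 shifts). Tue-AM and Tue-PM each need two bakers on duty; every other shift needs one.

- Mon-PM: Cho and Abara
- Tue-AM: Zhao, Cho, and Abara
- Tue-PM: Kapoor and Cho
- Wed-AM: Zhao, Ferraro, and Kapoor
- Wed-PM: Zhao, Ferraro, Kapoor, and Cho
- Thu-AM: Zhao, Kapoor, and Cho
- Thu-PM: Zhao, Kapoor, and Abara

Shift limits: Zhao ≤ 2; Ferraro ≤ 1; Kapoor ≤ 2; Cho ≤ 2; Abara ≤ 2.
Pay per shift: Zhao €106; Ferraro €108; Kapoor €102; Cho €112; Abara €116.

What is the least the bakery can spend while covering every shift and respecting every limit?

€980

Tue-PM can only be covered by Kapoor and Cho, so that assignment is forced.
Picking the cheapest available baker for each shift independently would cost €952, but that ignores the shift limits.
An optimal schedule: Mon-PM→Cho, Tue-AM→Zhao+Abara, Tue-PM→Kapoor+Cho, Wed-AM→Zhao, Wed-PM→Ferraro, Thu-AM→Kapoor, Thu-PM→Abara.
Total: 112 + 106 + 116 + 102 + 112 + 106 + 108 + 102 + 116 = €980.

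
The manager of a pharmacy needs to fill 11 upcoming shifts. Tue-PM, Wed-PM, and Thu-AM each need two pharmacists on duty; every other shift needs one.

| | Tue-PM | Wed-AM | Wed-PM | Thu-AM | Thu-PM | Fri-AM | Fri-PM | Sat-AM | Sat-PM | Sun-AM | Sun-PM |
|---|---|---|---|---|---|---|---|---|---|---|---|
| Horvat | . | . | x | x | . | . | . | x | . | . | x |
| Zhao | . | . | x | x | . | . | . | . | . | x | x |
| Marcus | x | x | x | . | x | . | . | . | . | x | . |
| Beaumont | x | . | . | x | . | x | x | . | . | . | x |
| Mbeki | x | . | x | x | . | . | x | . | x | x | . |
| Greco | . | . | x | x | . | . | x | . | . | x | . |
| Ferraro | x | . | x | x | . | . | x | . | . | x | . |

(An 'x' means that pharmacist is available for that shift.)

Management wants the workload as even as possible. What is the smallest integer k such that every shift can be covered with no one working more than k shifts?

2

With 7 pharmacists and 14 worker-slots to fill, someone must work at least ⌈14/7⌉ = 2 shifts, so k ≥ 2.
k = 2 works: Tue-PM→Mbeki+Ferraro, Wed-AM→Marcus, Wed-PM→Zhao+Greco, Thu-AM→Greco+Ferraro, Thu-PM→Marcus, Fri-AM→Beaumont, Fri-PM→Beaumont, Sat-AM→Horvat, Sat-PM→Mbeki, Sun-AM→Zhao, Sun-PM→Horvat.
Loads: Horvat 2, Zhao 2, Marcus 2, Beaumont 2, Mbeki 2, Greco 2, Ferraro 2 — all ≤ 2.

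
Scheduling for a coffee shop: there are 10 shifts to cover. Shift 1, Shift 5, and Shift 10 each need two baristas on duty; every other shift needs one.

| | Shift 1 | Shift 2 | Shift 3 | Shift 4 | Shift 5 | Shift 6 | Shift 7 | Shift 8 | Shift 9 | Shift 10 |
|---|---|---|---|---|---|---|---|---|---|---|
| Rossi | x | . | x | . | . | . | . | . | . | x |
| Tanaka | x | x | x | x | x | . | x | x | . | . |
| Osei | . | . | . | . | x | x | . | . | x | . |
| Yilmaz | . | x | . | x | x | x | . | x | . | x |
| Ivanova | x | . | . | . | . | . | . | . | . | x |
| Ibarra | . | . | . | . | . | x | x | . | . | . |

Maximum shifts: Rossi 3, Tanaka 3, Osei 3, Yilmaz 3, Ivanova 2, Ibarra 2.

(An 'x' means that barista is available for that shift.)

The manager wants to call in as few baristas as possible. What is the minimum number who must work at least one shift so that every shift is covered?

13 slots to fill and no one can take more than 3, so at least ⌈13/3⌉ = 5 baristas are needed.
Rossi, Tanaka, Osei, Yilmaz, and Ivanova alone can cover everything: Shift 1→Rossi+Ivanova, Shift 2→Tanaka, Shift 3→Rossi, Shift 4→Tanaka, Shift 5→Osei+Yilmaz, Shift 6→Osei, Shift 7→Tanaka, Shift 8→Yilmaz, Shift 9→Osei, Shift 10→Rossi+Yilmaz.

5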